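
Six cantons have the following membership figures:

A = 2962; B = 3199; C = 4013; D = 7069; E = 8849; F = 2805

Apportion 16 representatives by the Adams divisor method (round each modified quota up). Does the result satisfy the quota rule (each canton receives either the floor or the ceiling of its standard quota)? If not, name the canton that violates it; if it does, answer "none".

none

Standard quotas: A 1.640, B 1.771, C 2.222, D 3.914, E 4.900, F 1.553.
Adams allocation: A 2, B 2, C 2, D 4, E 4, F 2.
Every allocation lies between the lower and upper quota.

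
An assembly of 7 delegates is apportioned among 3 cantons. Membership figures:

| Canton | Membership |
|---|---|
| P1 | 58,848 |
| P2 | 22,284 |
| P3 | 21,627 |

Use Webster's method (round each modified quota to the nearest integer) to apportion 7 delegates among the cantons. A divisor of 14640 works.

With modified divisor 14640: modified quotas P1 4.020, P2 1.522, P3 1.477.
Rounding to the nearest integer: P1 4, P2 2, P3 1 (total 7).

P1=4; P2=2; P3=1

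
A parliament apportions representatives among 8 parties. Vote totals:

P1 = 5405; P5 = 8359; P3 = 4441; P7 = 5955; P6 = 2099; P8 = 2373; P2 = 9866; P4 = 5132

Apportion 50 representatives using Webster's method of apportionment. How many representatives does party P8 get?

Standard divisor 43630/50 ≈ 872.6; standard quotas: P1 6.194, P5 9.579, P3 5.089, P7 6.824, P6 2.405, P8 2.719, P2 11.306, P4 5.881.
Rounding to the nearest integer gives P1 6, P5 10, P3 5, P7 7, P6 2, P8 3, P2 11, P4 6 — total 50, matching the house size, so no adjustment is needed.
P8 receives 3.

3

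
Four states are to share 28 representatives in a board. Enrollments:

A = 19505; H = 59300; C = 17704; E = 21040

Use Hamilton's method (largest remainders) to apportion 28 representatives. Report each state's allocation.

A 5, H 14, C 4, E 5

Standard divisor: 117549 ÷ 28 ≈ 4198.179.
Standard quotas: A 4.6461, H 14.1252, C 4.2171, E 5.0117.
Lower quotas: A 4, H 14, C 4, E 5 (sum 27, leaving 1 seat).
Remainders in descending order: A 0.6461, C 0.2171, H 0.1252, E 0.0117.
Largest remainder: A receives the extra seat.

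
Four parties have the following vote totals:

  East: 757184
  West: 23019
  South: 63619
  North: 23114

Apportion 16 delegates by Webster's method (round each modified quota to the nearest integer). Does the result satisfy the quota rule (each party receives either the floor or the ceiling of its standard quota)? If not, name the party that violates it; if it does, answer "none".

East

Standard quotas: East 13.974, West 0.425, South 1.174, North 0.427.
Webster allocation: East 15, West 0, South 1, North 0.
East has quota 13.974 (lower 13, upper 14) but receives 15 — outside the quota interval.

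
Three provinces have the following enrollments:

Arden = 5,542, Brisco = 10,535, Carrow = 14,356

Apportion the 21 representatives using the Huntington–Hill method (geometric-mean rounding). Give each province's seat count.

With divisor 1461: modified quotas Arden 3.793, Brisco 7.211, Carrow 9.826.
Geometric-mean thresholds: Arden √(3·4)=3.464, Brisco √(7·8)=7.483, Carrow √(9·10)=9.487.
Each quota rounded against its threshold gives Arden 4, Brisco 7, Carrow 10 (total 21).

Arden=4; Brisco=7; Carrow=10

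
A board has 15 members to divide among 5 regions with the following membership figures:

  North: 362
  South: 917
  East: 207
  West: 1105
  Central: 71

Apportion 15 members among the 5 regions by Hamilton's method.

Total 2662; standard divisor 2662/15 ≈ 177.467.
Standard quotas: North 2.040, South 5.167, East 1.166, West 6.227, Central 0.400.
Lower quotas: North 2, South 5, East 1, West 6, Central 0 (sum 14, leaving 1 seat).
Remainders in descending order: Central 0.400, West 0.227, South 0.167, East 0.166, North 0.040.
The surplus seat goes to Central.

North=2, South=5, East=1, West=6, Central=1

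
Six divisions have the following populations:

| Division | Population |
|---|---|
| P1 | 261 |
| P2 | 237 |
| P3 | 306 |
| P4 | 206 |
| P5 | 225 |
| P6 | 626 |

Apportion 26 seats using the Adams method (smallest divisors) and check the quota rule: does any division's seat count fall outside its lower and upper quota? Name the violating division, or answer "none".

Standard quotas: P1 3.646, P2 3.311, P3 4.275, P4 2.878, P5 3.143, P6 8.746.
Adams allocation: P1 4, P2 4, P3 4, P4 3, P5 3, P6 8.
Every allocation lies between the lower and upper quota.

none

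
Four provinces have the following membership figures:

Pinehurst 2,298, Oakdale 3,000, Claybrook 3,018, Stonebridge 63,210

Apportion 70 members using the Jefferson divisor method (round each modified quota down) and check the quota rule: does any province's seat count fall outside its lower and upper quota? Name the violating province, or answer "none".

Standard quotas: Pinehurst 2.249, Oakdale 2.936, Claybrook 2.954, Stonebridge 61.861.
Jefferson allocation: Pinehurst 2, Oakdale 2, Claybrook 3, Stonebridge 63.
Stonebridge has quota 61.861 (lower 61, upper 62) but receives 63 — outside the quota interval.

Stonebridge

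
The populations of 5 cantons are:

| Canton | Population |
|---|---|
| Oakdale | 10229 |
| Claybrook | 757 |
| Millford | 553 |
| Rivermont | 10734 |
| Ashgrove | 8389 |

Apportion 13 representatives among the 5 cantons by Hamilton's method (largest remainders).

Oakdale: 4, Claybrook: 0, Millford: 0, Rivermont: 5, Ashgrove: 4

The standard divisor is 30662/13 ≈ 2358.615.
Standard quotas: Oakdale 4.3369, Claybrook 0.3210, Millford 0.2345, Rivermont 4.5510, Ashgrove 3.5567.
Lower quotas: Oakdale 4, Claybrook 0, Millford 0, Rivermont 4, Ashgrove 3 (sum 11, leaving 2 seats).
Remainders in descending order: Ashgrove 0.5567, Rivermont 0.5510, Oakdale 0.3369, Claybrook 0.3210, Millford 0.2345.
Largest remainders: Ashgrove, Rivermont receive the extra seats.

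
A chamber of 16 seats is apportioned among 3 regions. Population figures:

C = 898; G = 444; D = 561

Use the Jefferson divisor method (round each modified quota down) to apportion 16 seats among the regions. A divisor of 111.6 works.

C: 8, G: 3, D: 5

With modified divisor 111.6: modified quotas C 8.047, G 3.978, D 5.027.
Rounding down: C 8, G 3, D 5 (total 16).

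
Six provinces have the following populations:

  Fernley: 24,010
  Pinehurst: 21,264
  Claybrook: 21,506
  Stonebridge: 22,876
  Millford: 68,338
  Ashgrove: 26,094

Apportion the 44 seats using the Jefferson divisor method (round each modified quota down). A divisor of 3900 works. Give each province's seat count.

Fernley 6, Pinehurst 5, Claybrook 5, Stonebridge 5, Millford 17, Ashgrove 6

With modified divisor 3900: modified quotas Fernley 6.156, Pinehurst 5.452, Claybrook 5.514, Stonebridge 5.866, Millford 17.523, Ashgrove 6.691.
Rounding down: Fernley 6, Pinehurst 5, Claybrook 5, Stonebridge 5, Millford 17, Ashgrove 6 (total 44).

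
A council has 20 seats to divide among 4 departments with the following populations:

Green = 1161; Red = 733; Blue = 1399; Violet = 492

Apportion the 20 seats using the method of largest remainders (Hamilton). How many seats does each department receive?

Total 3785; standard divisor 3785/20 ≈ 189.25.
Standard quotas: Green 6.135, Red 3.873, Blue 7.392, Violet 2.600.
Lower quotas: Green 6, Red 3, Blue 7, Violet 2 (sum 18, leaving 2 seats).
Remainders in descending order: Red 0.873, Violet 0.600, Blue 0.392, Green 0.135.
The surplus seats go to Red, Violet.

Green 6, Red 4, Blue 7, Violet 3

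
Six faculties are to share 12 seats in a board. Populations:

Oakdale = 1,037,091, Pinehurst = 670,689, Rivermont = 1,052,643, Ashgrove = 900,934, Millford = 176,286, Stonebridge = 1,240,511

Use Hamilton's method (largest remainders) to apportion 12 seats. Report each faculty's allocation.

Oakdale=2, Pinehurst=2, Rivermont=3, Ashgrove=2, Millford=0, Stonebridge=3

The standard divisor is 5078154/12 ≈ 423179.5.
Standard quotas: Oakdale 2.4507, Pinehurst 1.5849, Rivermont 2.4875, Ashgrove 2.1290, Millford 0.4166, Stonebridge 2.9314.
Lower quotas: Oakdale 2, Pinehurst 1, Rivermont 2, Ashgrove 2, Millford 0, Stonebridge 2 (sum 9, leaving 3 seats).
Remainders in descending order: Stonebridge 0.9314, Pinehurst 0.5849, Rivermont 0.4875, Oakdale 0.4507, Millford 0.4166, Ashgrove 0.1290.
The surplus seats go to Stonebridge, Pinehurst, Rivermont.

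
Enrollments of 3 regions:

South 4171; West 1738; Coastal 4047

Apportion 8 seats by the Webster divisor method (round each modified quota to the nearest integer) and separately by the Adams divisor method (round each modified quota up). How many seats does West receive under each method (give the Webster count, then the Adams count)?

Webster: South 4, West 1, Coastal 3.
Adams: South 3, West 2, Coastal 3.
West gets 1 under Webster and 2 under Adams.

1 and 2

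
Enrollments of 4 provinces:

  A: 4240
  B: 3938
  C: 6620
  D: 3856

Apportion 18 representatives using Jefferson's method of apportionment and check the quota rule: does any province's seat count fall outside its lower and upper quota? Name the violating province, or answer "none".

none

Standard quotas: A 4.091, B 3.800, C 6.388, D 3.721.
Jefferson allocation: A 4, B 4, C 6, D 4.
Every allocation lies between the lower and upper quota.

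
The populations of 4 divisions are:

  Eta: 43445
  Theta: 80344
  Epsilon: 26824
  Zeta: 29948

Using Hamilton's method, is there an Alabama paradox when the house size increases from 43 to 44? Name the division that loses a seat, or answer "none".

At 43 seats: Eta 10, Theta 19, Epsilon 7, Zeta 7.
At 44 seats: Eta 11, Theta 20, Epsilon 6, Zeta 7.
Epsilon drops from 7 to 6.

Epsilon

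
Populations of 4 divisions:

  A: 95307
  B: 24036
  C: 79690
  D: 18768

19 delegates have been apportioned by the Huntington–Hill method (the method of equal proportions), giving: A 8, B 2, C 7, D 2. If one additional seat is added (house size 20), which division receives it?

A

Priority for the next seat is population ÷ (√(s·(s+1))).
Priorities: A 11232.038, B 9812.656, C 10649.024, D 7662.004.
Highest priority: A.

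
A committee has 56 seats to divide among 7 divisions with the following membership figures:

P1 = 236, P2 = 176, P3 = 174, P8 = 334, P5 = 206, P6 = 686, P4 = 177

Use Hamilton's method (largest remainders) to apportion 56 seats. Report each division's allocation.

Total 1989; standard divisor 1989/56 ≈ 35.518.
Standard quotas: P1 6.645, P2 4.955, P3 4.899, P8 9.404, P5 5.800, P6 19.314, P4 4.983.
Lower quotas: P1 6, P2 4, P3 4, P8 9, P5 5, P6 19, P4 4 (sum 51, leaving 5 seats).
Remainders in descending order: P4 0.983, P2 0.955, P3 0.899, P5 0.800, P1 0.645, P8 0.404, P6 0.314.
Largest remainders: P4, P2, P3, P5, P1 receive the extra seats.

P1 7, P2 5, P3 5, P8 9, P5 6, P6 19, P4 5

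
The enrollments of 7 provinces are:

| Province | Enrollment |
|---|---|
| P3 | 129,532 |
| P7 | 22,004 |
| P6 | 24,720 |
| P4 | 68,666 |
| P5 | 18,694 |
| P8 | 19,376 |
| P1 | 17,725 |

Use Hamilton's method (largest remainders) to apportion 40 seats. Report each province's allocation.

The standard divisor is 300717/40 ≈ 7517.925.
Standard quotas: P3 17.2298, P7 2.9269, P6 3.2881, P4 9.1336, P5 2.4866, P8 2.5773, P1 2.3577.
Lower quotas: P3 17, P7 2, P6 3, P4 9, P5 2, P8 2, P1 2 (sum 37, leaving 3 seats).
Remainders in descending order: P7 0.9269, P8 0.5773, P5 0.4866, P1 0.3577, P6 0.2881, P3 0.2298, P4 0.1336.
Largest remainders: P7, P8, P5 receive the extra seats.

P3 17, P7 3, P6 3, P4 9, P5 3, P8 3, P1 2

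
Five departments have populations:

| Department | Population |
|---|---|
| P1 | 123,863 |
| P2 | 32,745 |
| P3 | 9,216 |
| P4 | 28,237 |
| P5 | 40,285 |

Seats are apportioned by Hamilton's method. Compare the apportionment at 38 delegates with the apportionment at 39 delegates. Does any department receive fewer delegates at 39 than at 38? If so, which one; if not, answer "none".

none

At 38 seats: P1 20, P2 5, P3 1, P4 5, P5 7.
At 39 seats: P1 21, P2 5, P3 1, P4 5, P5 7.
No department's allocation decreased.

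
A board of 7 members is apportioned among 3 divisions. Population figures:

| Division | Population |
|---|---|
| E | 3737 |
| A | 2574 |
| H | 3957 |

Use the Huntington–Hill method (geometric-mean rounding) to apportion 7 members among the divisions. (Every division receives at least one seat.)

With divisor 1571: modified quotas E 2.379, A 1.638, H 2.519.
Geometric-mean thresholds: E √(2·3)=2.449, A √(1·2)=1.414, H √(2·3)=2.449.
Each quota rounded against its threshold gives E 2, A 2, H 3 (total 7).

E=2, A=2, H=3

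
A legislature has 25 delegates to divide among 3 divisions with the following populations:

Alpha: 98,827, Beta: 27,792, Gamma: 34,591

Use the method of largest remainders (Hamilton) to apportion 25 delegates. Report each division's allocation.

Total 161210; standard divisor 161210/25 ≈ 6448.4.
Standard quotas: Alpha 15.3258, Beta 4.3099, Gamma 5.3643.
Lower quotas: Alpha 15, Beta 4, Gamma 5 (sum 24, leaving 1 seat).
Remainders in descending order: Gamma 0.3643, Alpha 0.3258, Beta 0.3099.
Largest remainder: Gamma receives the extra seat.

Alpha 15, Beta 4, Gamma 6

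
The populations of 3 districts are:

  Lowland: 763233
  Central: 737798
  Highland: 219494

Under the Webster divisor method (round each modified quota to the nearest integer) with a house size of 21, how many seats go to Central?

Standard divisor 1720525/21 ≈ 81929.762; standard quotas: Lowland 9.316, Central 9.005, Highland 2.679.
Rounding to the nearest integer gives Lowland 9, Central 9, Highland 3 — total 21, matching the house size, so no adjustment is needed.
Central receives 9.

9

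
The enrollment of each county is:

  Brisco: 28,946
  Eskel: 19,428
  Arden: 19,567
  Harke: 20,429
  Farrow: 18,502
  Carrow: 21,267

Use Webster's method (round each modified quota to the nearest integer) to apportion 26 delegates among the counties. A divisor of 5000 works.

With modified divisor 5000: modified quotas Brisco 5.789, Eskel 3.886, Arden 3.913, Harke 4.086, Farrow 3.700, Carrow 4.253.
Rounding to the nearest integer: Brisco 6, Eskel 4, Arden 4, Harke 4, Farrow 4, Carrow 4 (total 26).

Brisco: 6, Eskel: 4, Arden: 4, Harke: 4, Farrow: 4, Carrow: 4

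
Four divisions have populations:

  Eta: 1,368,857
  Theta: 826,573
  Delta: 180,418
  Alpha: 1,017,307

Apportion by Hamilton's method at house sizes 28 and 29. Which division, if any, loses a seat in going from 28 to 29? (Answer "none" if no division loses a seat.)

At 28 seats: Eta 11, Theta 7, Delta 2, Alpha 8.
At 29 seats: Eta 12, Theta 7, Delta 1, Alpha 9.
Delta drops from 2 to 1.

Delta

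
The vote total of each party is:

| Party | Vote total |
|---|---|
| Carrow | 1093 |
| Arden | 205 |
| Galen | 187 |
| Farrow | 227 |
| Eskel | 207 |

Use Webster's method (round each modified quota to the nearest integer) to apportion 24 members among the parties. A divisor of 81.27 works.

With modified divisor 81.27: modified quotas Carrow 13.449, Arden 2.522, Galen 2.301, Farrow 2.793, Eskel 2.547.
Rounding to the nearest integer: Carrow 13, Arden 3, Galen 2, Farrow 3, Eskel 3 (total 24).

Carrow 13; Arden 3; Galen 2; Farrow 3; Eskel 3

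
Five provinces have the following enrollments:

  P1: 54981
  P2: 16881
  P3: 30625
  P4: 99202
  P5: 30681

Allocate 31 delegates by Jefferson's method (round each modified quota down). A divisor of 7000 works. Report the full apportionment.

With modified divisor 7000: modified quotas P1 7.854, P2 2.412, P3 4.375, P4 14.172, P5 4.383.
Rounding down: P1 7, P2 2, P3 4, P4 14, P5 4 (total 31).

P1=7, P2=2, P3=4, P4=14, P5=4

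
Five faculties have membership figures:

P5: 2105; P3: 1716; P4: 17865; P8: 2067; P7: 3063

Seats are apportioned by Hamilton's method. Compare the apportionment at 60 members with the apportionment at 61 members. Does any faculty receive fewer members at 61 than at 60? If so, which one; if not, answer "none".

none

At 60 seats: P5 5, P3 4, P4 40, P8 4, P7 7.
At 61 seats: P5 5, P3 4, P4 40, P8 5, P7 7.
No faculty's allocation decreased.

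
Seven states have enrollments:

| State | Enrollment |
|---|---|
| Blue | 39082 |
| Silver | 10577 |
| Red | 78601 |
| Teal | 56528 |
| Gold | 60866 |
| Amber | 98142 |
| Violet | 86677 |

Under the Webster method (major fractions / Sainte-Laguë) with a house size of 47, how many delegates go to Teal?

6

Standard divisor 430473/47 ≈ 9159; standard quotas: Blue 4.267, Silver 1.155, Red 8.582, Teal 6.172, Gold 6.645, Amber 10.715, Violet 9.464.
Rounding to the nearest integer gives Blue 4, Silver 1, Red 9, Teal 6, Gold 7, Amber 11, Violet 9 — total 47, matching the house size, so no adjustment is needed.
Teal receives 6.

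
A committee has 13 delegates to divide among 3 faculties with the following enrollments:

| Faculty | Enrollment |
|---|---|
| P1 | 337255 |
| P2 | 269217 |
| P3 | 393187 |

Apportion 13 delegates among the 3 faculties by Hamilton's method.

P1 4, P2 4, P3 5

Standard divisor: 999659 ÷ 13 ≈ 76896.846.
Standard quotas: P1 4.3858, P2 3.5010, P3 5.1132.
Lower quotas: P1 4, P2 3, P3 5 (sum 12, leaving 1 seat).
Remainders in descending order: P2 0.5010, P1 0.3858, P3 0.1132.
Largest remainder: P2 receives the extra seat.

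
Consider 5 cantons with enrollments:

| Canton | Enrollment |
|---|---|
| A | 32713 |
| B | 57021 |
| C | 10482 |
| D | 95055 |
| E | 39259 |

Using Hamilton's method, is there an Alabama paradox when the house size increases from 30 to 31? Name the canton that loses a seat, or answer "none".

At 30 seats: A 4, B 7, C 2, D 12, E 5.
At 31 seats: A 4, B 8, C 1, D 13, E 5.
C drops from 2 to 1.

C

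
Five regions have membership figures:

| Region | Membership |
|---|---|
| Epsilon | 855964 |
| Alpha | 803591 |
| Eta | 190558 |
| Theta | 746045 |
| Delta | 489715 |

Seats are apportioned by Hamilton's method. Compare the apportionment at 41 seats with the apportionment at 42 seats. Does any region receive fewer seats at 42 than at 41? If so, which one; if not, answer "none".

At 41 seats: Epsilon 11, Alpha 11, Eta 3, Theta 10, Delta 6.
At 42 seats: Epsilon 12, Alpha 11, Eta 2, Theta 10, Delta 7.
Eta drops from 3 to 2.

Eta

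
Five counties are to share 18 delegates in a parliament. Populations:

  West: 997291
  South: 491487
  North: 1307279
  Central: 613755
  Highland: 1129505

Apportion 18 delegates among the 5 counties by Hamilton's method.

Standard divisor: 4539317 ÷ 18 ≈ 252184.278.
Standard quotas: West 3.9546, South 1.9489, North 5.1838, Central 2.4338, Highland 4.4789.
Lower quotas: West 3, South 1, North 5, Central 2, Highland 4 (sum 15, leaving 3 seats).
Remainders in descending order: West 0.9546, South 0.9489, Highland 0.4789, Central 0.4338, North 0.1838.
The surplus seats go to West, South, Highland.

West 4; South 2; North 5; Central 2; Highland 5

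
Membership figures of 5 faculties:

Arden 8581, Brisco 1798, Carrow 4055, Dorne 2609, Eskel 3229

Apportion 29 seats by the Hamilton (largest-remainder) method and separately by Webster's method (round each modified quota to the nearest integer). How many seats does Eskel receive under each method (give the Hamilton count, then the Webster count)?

5 and 4

Hamilton: Arden 12, Brisco 2, Carrow 6, Dorne 4, Eskel 5.
Webster: Arden 12, Brisco 3, Carrow 6, Dorne 4, Eskel 4.
Eskel gets 5 under Hamilton and 4 under Webster.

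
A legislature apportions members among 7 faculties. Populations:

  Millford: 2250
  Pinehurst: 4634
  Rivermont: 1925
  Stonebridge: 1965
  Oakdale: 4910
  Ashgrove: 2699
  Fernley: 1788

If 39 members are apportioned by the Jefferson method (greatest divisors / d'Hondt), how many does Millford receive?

Standard divisor 20171/39 ≈ 517.205; standard quotas: Millford 4.350, Pinehurst 8.960, Rivermont 3.722, Stonebridge 3.799, Oakdale 9.493, Ashgrove 5.218, Fernley 3.457.
Rounding down gives 4, 8, 3, 3, 9, 5, 3 = 35 seats, so the divisor must be adjusted.
With modified divisor 470: modified quotas Millford 4.787, Pinehurst 9.860, Rivermont 4.096, Stonebridge 4.181, Oakdale 10.447, Ashgrove 5.743, Fernley 3.804.
Rounding down: Millford 4, Pinehurst 9, Rivermont 4, Stonebridge 4, Oakdale 10, Ashgrove 5, Fernley 3 (total 39).
Millford receives 4.

4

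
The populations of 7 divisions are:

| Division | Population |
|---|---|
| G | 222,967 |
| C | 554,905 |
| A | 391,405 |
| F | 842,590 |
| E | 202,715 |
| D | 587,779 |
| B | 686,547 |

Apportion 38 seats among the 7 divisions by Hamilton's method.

G=3, C=6, A=4, F=9, E=2, D=6, B=8

The standard divisor is 3488908/38 ≈ 91813.368.
Standard quotas: G 2.4285, C 6.0438, A 4.2631, F 9.1772, E 2.2079, D 6.4019, B 7.4776.
Lower quotas: G 2, C 6, A 4, F 9, E 2, D 6, B 7 (sum 36, leaving 2 seats).
Remainders in descending order: B 0.4776, G 0.4285, D 0.4019, A 0.2631, E 0.2079, F 0.1772, C 0.0438.
The surplus seats go to B, G.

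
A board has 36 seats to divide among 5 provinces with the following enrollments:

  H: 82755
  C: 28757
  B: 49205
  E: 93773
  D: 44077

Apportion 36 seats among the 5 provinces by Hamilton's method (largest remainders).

The standard divisor is 298567/36 ≈ 8293.528.
Standard quotas: H 9.9783, C 3.4674, B 5.9329, E 11.3068, D 5.3146.
Lower quotas: H 9, C 3, B 5, E 11, D 5 (sum 33, leaving 3 seats).
Remainders in descending order: H 0.9783, B 0.9329, C 0.4674, D 0.3146, E 0.3068.
Largest remainders: H, B, C receive the extra seats.

H=10; C=4; B=6; E=11; D=5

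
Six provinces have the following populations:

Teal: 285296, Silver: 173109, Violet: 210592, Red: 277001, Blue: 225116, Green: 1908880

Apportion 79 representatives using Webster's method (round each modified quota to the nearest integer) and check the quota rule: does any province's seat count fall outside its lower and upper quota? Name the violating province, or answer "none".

Green

Standard quotas: Teal 7.318, Silver 4.440, Violet 5.402, Red 7.105, Blue 5.774, Green 48.962.
Webster allocation: Teal 7, Silver 4, Violet 5, Red 7, Blue 6, Green 50.
Green has quota 48.962 (lower 48, upper 49) but receives 50 — outside the quota interval.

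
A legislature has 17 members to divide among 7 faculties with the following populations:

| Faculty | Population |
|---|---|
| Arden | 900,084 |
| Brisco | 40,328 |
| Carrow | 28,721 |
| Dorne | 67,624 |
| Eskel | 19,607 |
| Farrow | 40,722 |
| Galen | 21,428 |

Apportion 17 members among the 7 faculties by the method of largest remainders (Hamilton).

The standard divisor is 1118514/17 ≈ 65794.941.
Standard quotas: Arden 13.6801, Brisco 0.6129, Carrow 0.4365, Dorne 1.0278, Eskel 0.2980, Farrow 0.6189, Galen 0.3257.
Lower quotas: Arden 13, Brisco 0, Carrow 0, Dorne 1, Eskel 0, Farrow 0, Galen 0 (sum 14, leaving 3 seats).
Remainders in descending order: Arden 0.6801, Farrow 0.6189, Brisco 0.6129, Carrow 0.4365, Galen 0.3257, Eskel 0.2980, Dorne 0.0278.
Largest remainders: Arden, Farrow, Brisco receive the extra seats.

Arden 14; Brisco 1; Carrow 0; Dorne 1; Eskel 0; Farrow 1; Galen 0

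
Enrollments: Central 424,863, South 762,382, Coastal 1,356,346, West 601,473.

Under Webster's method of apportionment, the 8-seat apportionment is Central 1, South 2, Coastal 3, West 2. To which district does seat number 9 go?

Priority for the next seat is population ÷ (current seats + 0.5).
Priorities: Central 283242.000, South 304952.800, Coastal 387527.429, West 240589.200.
Highest priority: Coastal.

Coastal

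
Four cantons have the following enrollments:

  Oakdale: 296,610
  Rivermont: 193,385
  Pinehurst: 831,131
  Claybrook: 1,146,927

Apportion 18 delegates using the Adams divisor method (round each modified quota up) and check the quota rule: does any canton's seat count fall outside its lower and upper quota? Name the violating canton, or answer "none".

none

Standard quotas: Oakdale 2.163, Rivermont 1.410, Pinehurst 6.062, Claybrook 8.365.
Adams allocation: Oakdale 2, Rivermont 2, Pinehurst 6, Claybrook 8.
Every allocation lies between the lower and upper quota.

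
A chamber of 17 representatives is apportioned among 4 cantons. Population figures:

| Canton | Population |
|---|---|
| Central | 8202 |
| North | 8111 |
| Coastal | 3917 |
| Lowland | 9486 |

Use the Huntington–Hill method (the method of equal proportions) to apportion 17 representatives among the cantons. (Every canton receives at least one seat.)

Central=5, North=5, Coastal=2, Lowland=5

With divisor 1773: modified quotas Central 4.626, North 4.575, Coastal 2.209, Lowland 5.350.
Geometric-mean thresholds: Central √(4·5)=4.472, North √(4·5)=4.472, Coastal √(2·3)=2.449, Lowland √(5·6)=5.477.
Each quota rounded against its threshold gives Central 5, North 5, Coastal 2, Lowland 5 (total 17).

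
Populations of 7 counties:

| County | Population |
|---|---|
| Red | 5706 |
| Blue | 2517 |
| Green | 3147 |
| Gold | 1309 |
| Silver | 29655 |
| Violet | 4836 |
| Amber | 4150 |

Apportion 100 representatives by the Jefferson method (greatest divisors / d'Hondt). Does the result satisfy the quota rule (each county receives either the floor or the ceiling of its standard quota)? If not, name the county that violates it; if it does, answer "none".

Silver

Standard quotas: Red 11.118, Blue 4.905, Green 6.132, Gold 2.551, Silver 57.784, Violet 9.423, Amber 8.087.
Jefferson allocation: Red 11, Blue 5, Green 6, Gold 2, Silver 59, Violet 9, Amber 8.
Silver has quota 57.784 (lower 57, upper 58) but receives 59 — outside the quota interval.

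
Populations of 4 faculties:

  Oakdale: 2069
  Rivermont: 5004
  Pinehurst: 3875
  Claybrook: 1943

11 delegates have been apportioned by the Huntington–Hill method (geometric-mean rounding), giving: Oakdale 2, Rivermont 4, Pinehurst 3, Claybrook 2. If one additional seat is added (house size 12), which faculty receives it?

Priority for the next seat is population ÷ (√(s·(s+1))).
Priorities: Oakdale 844.666, Rivermont 1118.928, Pinehurst 1118.616, Claybrook 793.226.
Highest priority: Rivermont.

Rivermont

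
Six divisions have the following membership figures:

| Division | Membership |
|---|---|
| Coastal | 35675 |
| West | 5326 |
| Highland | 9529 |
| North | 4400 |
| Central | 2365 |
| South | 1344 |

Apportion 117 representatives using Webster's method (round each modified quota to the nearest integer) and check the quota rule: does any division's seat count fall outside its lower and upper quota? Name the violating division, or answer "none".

Coastal

Standard quotas: Coastal 71.181, West 10.627, Highland 19.013, North 8.779, Central 4.719, South 2.682.
Webster allocation: Coastal 70, West 11, Highland 19, North 9, Central 5, South 3.
Coastal has quota 71.181 (lower 71, upper 72) but receives 70 — outside the quota interval.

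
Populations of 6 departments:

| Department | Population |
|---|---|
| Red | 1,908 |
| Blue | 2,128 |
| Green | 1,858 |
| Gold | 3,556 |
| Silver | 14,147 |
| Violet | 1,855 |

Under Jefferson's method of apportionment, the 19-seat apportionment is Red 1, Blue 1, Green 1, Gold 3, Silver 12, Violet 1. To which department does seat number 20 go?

Silver

Priority for the next seat is population ÷ (current seats + 1).
Priorities: Red 954.000, Blue 1064.000, Green 929.000, Gold 889.000, Silver 1088.231, Violet 927.500.
Highest priority: Silver.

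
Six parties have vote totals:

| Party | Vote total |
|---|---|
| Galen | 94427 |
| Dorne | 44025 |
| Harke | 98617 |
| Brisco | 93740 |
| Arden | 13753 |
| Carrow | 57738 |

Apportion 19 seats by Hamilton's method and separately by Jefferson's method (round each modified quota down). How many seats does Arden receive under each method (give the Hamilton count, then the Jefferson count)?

1 and 0

Hamilton: Galen 4, Dorne 2, Harke 5, Brisco 4, Arden 1, Carrow 3.
Jefferson: Galen 5, Dorne 2, Harke 5, Brisco 4, Arden 0, Carrow 3.
Arden gets 1 under Hamilton and 0 under Jefferson.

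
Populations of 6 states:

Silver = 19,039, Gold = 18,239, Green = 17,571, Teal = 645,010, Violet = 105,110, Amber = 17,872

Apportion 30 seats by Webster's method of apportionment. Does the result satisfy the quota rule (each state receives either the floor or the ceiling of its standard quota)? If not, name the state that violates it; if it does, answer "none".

Teal

Standard quotas: Silver 0.694, Gold 0.665, Green 0.641, Teal 23.516, Violet 3.832, Amber 0.652.
Webster allocation: Silver 1, Gold 1, Green 1, Teal 22, Violet 4, Amber 1.
Teal has quota 23.516 (lower 23, upper 24) but receives 22 — outside the quota interval.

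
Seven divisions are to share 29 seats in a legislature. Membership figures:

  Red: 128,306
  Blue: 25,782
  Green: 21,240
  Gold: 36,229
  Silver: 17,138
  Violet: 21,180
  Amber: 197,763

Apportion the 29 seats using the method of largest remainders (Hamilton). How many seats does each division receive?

The standard divisor is 447638/29 ≈ 15435.793.
Standard quotas: Red 8.3122, Blue 1.6703, Green 1.3760, Gold 2.3471, Silver 1.1103, Violet 1.3721, Amber 12.8120.
Lower quotas: Red 8, Blue 1, Green 1, Gold 2, Silver 1, Violet 1, Amber 12 (sum 26, leaving 3 seats).
Remainders in descending order: Amber 0.8120, Blue 0.6703, Green 0.3760, Violet 0.3721, Gold 0.3471, Red 0.3122, Silver 0.1103.
The surplus seats go to Amber, Blue, Green.

Red: 8, Blue: 2, Green: 2, Gold: 2, Silver: 1, Violet: 1, Amber: 13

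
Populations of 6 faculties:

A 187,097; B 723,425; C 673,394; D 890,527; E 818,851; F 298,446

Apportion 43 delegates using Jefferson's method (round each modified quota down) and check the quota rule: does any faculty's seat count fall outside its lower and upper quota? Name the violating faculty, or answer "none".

Standard quotas: A 2.240, B 8.661, C 8.062, D 10.661, E 9.803, F 3.573.
Jefferson allocation: A 2, B 9, C 8, D 11, E 10, F 3.
Every allocation lies between the lower and upper quota.

none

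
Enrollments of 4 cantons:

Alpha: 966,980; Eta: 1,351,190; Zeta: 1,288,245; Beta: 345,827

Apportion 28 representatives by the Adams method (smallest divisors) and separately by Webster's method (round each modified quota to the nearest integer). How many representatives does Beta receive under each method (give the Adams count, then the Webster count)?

3 and 2

Adams: Alpha 7, Eta 9, Zeta 9, Beta 3.
Webster: Alpha 7, Eta 10, Zeta 9, Beta 2.
Beta gets 3 under Adams and 2 under Webster.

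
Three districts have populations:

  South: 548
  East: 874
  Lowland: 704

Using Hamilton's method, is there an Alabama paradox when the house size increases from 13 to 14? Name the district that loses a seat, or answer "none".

South

At 13 seats: South 4, East 5, Lowland 4.
At 14 seats: South 3, East 6, Lowland 5.
South drops from 4 to 3.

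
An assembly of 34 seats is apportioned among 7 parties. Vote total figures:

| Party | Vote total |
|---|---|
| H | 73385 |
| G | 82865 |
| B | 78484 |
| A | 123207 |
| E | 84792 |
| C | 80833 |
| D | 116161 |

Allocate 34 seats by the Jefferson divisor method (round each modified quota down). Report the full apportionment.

H=4, G=4, B=4, A=7, E=5, C=4, D=6

Standard divisor 639727/34 ≈ 18815.5; standard quotas: H 3.900, G 4.404, B 4.171, A 6.548, E 4.506, C 4.296, D 6.174.
Rounding down gives 3, 4, 4, 6, 4, 4, 6 = 31 seats, so the divisor must be adjusted.
With modified divisor 16800: modified quotas H 4.368, G 4.932, B 4.672, A 7.334, E 5.047, C 4.811, D 6.914.
Rounding down: H 4, G 4, B 4, A 7, E 5, C 4, D 6 (total 34).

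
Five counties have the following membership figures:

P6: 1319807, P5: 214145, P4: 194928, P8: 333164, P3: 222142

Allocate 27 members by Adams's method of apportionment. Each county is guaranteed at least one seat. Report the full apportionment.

Standard divisor 2284186/27 ≈ 84599.481; standard quotas: P6 15.601, P5 2.531, P4 2.304, P8 3.938, P3 2.626.
Rounding up gives 16, 3, 3, 4, 3 = 29 seats, so the divisor must be adjusted.
With modified divisor 95900: modified quotas P6 13.762, P5 2.233, P4 2.033, P8 3.474, P3 2.316.
Rounding up: P6 14, P5 3, P4 3, P8 4, P3 3 (total 27).

P6=14, P5=3, P4=3, P8=4, P3=3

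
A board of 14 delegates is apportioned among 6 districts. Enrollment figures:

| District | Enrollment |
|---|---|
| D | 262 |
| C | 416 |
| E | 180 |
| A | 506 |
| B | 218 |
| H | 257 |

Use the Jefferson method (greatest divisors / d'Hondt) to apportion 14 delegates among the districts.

D 2; C 3; E 1; A 4; B 2; H 2

Standard divisor 1839/14 ≈ 131.357; standard quotas: D 1.995, C 3.167, E 1.370, A 3.852, B 1.660, H 1.956.
Rounding down gives 1, 3, 1, 3, 1, 1 = 10 seats, so the divisor must be adjusted.
With modified divisor 106: modified quotas D 2.472, C 3.925, E 1.698, A 4.774, B 2.057, H 2.425.
Rounding down: D 2, C 3, E 1, A 4, B 2, H 2 (total 14).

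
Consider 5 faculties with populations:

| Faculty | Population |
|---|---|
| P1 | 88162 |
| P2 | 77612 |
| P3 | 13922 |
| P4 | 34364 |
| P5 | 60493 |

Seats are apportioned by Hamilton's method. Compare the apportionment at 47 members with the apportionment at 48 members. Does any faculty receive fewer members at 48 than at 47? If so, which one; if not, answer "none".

P3

At 47 seats: P1 15, P2 13, P3 3, P4 6, P5 10.
At 48 seats: P1 15, P2 14, P3 2, P4 6, P5 11.
P3 drops from 3 to 2.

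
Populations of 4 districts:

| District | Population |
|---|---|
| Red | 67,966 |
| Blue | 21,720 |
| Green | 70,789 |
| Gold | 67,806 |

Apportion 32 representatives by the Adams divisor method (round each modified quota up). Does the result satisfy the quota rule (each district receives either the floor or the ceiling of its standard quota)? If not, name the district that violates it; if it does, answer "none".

none

Standard quotas: Red 9.527, Blue 3.045, Green 9.923, Gold 9.505.
Adams allocation: Red 10, Blue 3, Green 10, Gold 9.
Every allocation lies between the lower and upper quota.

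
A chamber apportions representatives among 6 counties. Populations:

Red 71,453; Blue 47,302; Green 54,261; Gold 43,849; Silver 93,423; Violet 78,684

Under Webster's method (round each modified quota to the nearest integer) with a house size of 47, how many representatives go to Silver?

Standard divisor 388972/47 ≈ 8276; standard quotas: Red 8.634, Blue 5.716, Green 6.556, Gold 5.298, Silver 11.288, Violet 9.507.
Rounding to the nearest integer gives 9, 6, 7, 5, 11, 10 = 48 seats, so the divisor must be adjusted.
With modified divisor 8320: modified quotas Red 8.588, Blue 5.685, Green 6.522, Gold 5.270, Silver 11.229, Violet 9.457.
Rounding to the nearest integer: Red 9, Blue 6, Green 7, Gold 5, Silver 11, Violet 9 (total 47).
Silver receives 11.

11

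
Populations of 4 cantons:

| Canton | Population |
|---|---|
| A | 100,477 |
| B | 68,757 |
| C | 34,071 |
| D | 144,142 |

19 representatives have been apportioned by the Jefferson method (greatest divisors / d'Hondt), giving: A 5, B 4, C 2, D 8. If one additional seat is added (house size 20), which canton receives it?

A

Priority for the next seat is population ÷ (current seats + 1).
Priorities: A 16746.167, B 13751.400, C 11357.000, D 16015.778.
Highest priority: A.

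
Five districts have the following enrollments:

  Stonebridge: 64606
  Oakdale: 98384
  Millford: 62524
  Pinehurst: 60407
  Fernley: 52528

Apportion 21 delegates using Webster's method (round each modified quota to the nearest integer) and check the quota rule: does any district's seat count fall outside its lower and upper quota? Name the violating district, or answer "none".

Standard quotas: Stonebridge 4.009, Oakdale 6.105, Millford 3.879, Pinehurst 3.748, Fernley 3.259.
Webster allocation: Stonebridge 4, Oakdale 6, Millford 4, Pinehurst 4, Fernley 3.
Every allocation lies between the lower and upper quota.

none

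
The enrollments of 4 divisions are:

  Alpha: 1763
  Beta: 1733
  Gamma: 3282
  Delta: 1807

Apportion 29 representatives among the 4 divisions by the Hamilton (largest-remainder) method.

Alpha=6, Beta=6, Gamma=11, Delta=6

Total 8585; standard divisor 8585/29 ≈ 296.034.
Standard quotas: Alpha 5.955, Beta 5.854, Gamma 11.087, Delta 6.104.
Lower quotas: Alpha 5, Beta 5, Gamma 11, Delta 6 (sum 27, leaving 2 seats).
Remainders in descending order: Alpha 0.955, Beta 0.854, Delta 0.104, Gamma 0.087.
The surplus seats go to Alpha, Beta.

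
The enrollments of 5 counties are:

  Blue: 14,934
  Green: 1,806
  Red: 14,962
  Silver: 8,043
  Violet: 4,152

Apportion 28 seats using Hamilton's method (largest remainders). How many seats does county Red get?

10

Total 43897; standard divisor 43897/28 ≈ 1567.75.
Standard quotas: Blue 9.5258, Green 1.1520, Red 9.5436, Silver 5.1303, Violet 2.6484.
Lower quotas: Blue 9, Green 1, Red 9, Silver 5, Violet 2 (sum 26, leaving 2 seats).
Remainders in descending order: Violet 0.6484, Red 0.5436, Blue 0.5258, Green 0.1520, Silver 0.1303.
Largest remainders: Violet, Red receive the extra seats.
Red receives 10.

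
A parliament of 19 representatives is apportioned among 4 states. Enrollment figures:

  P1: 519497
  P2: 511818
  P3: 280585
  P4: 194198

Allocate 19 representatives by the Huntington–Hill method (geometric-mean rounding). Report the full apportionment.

P1 7, P2 6, P3 4, P4 2

With divisor 79721: modified quotas P1 6.516, P2 6.420, P3 3.520, P4 2.436.
Geometric-mean thresholds: P1 √(6·7)=6.481, P2 √(6·7)=6.481, P3 √(3·4)=3.464, P4 √(2·3)=2.449.
Each quota rounded against its threshold gives P1 7, P2 6, P3 4, P4 2 (total 19).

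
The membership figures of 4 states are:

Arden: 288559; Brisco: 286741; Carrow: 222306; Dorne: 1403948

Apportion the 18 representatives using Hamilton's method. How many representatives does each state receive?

Standard divisor: 2201554 ÷ 18 ≈ 122308.556.
Standard quotas: Arden 2.3593, Brisco 2.3444, Carrow 1.8176, Dorne 11.4787.
Lower quotas: Arden 2, Brisco 2, Carrow 1, Dorne 11 (sum 16, leaving 2 seats).
Remainders in descending order: Carrow 0.8176, Dorne 0.4787, Arden 0.3593, Brisco 0.3444.
The surplus seats go to Carrow, Dorne.

Arden=2, Brisco=2, Carrow=2, Dorne=12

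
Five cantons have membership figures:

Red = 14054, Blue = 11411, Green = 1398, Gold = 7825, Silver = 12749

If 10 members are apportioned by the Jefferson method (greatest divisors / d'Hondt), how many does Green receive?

Standard divisor 47437/10 ≈ 4743.7; standard quotas: Red 2.963, Blue 2.406, Green 0.295, Gold 1.650, Silver 2.688.
Rounding down gives 2, 2, 0, 1, 2 = 7 seats, so the divisor must be adjusted.
With modified divisor 3860: modified quotas Red 3.641, Blue 2.956, Green 0.362, Gold 2.027, Silver 3.303.
Rounding down: Red 3, Blue 2, Green 0, Gold 2, Silver 3 (total 10).
Green receives 0.

0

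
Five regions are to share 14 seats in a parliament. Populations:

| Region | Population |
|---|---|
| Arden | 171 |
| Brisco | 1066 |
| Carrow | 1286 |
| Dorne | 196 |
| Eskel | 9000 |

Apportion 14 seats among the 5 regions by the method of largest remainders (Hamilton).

Arden 0, Brisco 1, Carrow 2, Dorne 0, Eskel 11

The standard divisor is 11719/14 ≈ 837.071.
Standard quotas: Arden 0.2043, Brisco 1.2735, Carrow 1.5363, Dorne 0.2341, Eskel 10.7518.
Lower quotas: Arden 0, Brisco 1, Carrow 1, Dorne 0, Eskel 10 (sum 12, leaving 2 seats).
Remainders in descending order: Eskel 0.7518, Carrow 0.5363, Brisco 0.2735, Dorne 0.2341, Arden 0.2043.
Largest remainders: Eskel, Carrow receive the extra seats.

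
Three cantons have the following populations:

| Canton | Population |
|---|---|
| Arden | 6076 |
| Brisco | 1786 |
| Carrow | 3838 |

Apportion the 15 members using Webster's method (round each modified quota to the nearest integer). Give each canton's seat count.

Arden: 8; Brisco: 2; Carrow: 5

Standard divisor 11700/15 ≈ 780; standard quotas: Arden 7.790, Brisco 2.290, Carrow 4.921.
Rounding to the nearest integer gives Arden 8, Brisco 2, Carrow 5 — total 15, matching the house size, so no adjustment is needed.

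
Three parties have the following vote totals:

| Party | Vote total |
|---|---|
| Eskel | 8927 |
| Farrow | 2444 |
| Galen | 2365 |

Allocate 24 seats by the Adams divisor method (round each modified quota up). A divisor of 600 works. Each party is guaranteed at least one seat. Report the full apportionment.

Eskel 15, Farrow 5, Galen 4

With modified divisor 600: modified quotas Eskel 14.878, Farrow 4.073, Galen 3.942.
Rounding up: Eskel 15, Farrow 5, Galen 4 (total 24).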